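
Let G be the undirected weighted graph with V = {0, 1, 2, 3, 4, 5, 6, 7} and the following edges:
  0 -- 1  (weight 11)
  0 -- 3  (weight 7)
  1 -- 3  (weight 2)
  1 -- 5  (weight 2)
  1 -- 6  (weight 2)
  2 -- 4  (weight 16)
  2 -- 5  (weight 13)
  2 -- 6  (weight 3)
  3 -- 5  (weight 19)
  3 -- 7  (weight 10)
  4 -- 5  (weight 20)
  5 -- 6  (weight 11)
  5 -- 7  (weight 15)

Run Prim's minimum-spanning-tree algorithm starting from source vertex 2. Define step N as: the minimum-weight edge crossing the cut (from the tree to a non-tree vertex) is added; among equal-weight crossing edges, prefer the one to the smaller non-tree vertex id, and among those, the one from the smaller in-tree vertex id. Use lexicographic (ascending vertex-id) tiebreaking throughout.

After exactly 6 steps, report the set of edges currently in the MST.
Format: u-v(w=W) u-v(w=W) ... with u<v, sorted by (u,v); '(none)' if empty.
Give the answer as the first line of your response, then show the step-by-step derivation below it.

0-3(w=7) 1-3(w=2) 1-5(w=2) 1-6(w=2) 2-6(w=3) 3-7(w=10)

step 1: add edge 2-6 (w=3); MST = {2-6(w=3)}
step 2: add edge 1-6 (w=2); MST = {1-6(w=2) 2-6(w=3)}
step 3: add edge 1-3 (w=2); MST = {1-3(w=2) 1-6(w=2) 2-6(w=3)}
step 4: add edge 1-5 (w=2); MST = {1-3(w=2) 1-5(w=2) 1-6(w=2) 2-6(w=3)}
step 5: add edge 0-3 (w=7); MST = {0-3(w=7) 1-3(w=2) 1-5(w=2) 1-6(w=2) 2-6(w=3)}
step 6: add edge 3-7 (w=10); MST = {0-3(w=7) 1-3(w=2) 1-5(w=2) 1-6(w=2) 2-6(w=3) 3-7(w=10)}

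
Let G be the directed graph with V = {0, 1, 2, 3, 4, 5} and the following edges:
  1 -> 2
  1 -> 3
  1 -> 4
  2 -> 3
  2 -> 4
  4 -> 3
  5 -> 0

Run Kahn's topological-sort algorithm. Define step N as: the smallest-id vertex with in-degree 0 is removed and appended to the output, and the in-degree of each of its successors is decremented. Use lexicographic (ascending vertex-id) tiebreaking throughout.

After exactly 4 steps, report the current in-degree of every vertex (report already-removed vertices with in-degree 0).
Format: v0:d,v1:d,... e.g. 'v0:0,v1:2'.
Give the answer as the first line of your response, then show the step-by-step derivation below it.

v0:1,v1:0,v2:0,v3:0,v4:0,v5:0

step 1: output 1; order=[1]; indeg=(1,0,0,2,1,0)
step 2: output 2; order=[1,2]; indeg=(1,0,0,1,0,0)
step 3: output 4; order=[1,2,4]; indeg=(1,0,0,0,0,0)
step 4: output 3; order=[1,2,4,3]; indeg=(1,0,0,0,0,0)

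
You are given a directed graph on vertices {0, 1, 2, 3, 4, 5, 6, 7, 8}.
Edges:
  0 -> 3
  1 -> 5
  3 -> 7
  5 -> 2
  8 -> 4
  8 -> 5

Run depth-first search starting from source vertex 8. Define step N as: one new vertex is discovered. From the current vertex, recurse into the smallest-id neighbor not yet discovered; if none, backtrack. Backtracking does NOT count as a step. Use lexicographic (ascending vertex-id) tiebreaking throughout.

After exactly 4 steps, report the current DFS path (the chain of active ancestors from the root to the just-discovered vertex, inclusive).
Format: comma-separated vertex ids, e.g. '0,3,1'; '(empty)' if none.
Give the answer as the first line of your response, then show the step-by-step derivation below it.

8,5,2

step 1: discover 8; path=8; order=8
step 2: discover 4; path=8>4; order=8,4
step 3: discover 5; path=8>5; order=8,4,5
step 4: discover 2; path=8>5>2; order=8,4,5,2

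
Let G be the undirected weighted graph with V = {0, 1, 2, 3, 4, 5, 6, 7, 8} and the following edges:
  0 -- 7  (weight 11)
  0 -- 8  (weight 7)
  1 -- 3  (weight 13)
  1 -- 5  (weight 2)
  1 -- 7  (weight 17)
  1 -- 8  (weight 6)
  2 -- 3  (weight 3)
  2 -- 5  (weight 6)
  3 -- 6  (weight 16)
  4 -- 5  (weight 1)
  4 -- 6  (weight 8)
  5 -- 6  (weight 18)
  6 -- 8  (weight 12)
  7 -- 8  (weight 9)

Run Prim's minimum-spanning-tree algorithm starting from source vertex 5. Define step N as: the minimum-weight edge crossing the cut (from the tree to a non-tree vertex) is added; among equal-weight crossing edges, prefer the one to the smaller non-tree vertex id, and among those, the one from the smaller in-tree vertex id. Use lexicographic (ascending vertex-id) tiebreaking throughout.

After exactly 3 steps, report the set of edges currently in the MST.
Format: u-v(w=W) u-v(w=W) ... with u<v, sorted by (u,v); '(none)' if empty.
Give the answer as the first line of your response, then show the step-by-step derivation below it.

1-5(w=2) 2-5(w=6) 4-5(w=1)

step 1: add edge 4-5 (w=1); MST = {4-5(w=1)}
step 2: add edge 1-5 (w=2); MST = {1-5(w=2) 4-5(w=1)}
step 3: add edge 2-5 (w=6); MST = {1-5(w=2) 2-5(w=6) 4-5(w=1)}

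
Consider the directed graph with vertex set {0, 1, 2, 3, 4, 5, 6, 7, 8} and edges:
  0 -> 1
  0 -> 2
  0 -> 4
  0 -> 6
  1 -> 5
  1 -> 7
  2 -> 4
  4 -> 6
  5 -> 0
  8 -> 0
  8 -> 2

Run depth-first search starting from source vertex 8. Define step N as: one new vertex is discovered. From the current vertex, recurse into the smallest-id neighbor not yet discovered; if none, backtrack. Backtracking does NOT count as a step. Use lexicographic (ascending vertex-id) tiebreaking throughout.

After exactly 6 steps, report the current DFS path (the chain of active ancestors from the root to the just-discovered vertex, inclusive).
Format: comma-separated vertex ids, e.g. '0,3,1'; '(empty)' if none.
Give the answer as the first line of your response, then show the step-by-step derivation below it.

8,0,2

step 1: discover 8; path=8; order=8
step 2: discover 0; path=8>0; order=8,0
step 3: discover 1; path=8>0>1; order=8,0,1
step 4: discover 5; path=8>0>1>5; order=8,0,1,5
step 5: discover 7; path=8>0>1>7; order=8,0,1,5,7
step 6: discover 2; path=8>0>2; order=8,0,1,5,7,2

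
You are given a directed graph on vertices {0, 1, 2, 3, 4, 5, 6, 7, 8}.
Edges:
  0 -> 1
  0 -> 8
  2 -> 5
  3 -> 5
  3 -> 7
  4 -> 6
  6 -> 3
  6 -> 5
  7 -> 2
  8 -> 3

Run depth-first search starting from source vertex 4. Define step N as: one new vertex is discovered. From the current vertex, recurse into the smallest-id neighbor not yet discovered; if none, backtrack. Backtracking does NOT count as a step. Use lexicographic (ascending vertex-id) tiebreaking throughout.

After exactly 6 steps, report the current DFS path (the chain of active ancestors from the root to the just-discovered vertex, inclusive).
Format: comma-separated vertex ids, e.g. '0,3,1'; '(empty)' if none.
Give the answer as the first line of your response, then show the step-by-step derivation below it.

4,6,3,7,2

step 1: discover 4; path=4; order=4
step 2: discover 6; path=4>6; order=4,6
step 3: discover 3; path=4>6>3; order=4,6,3
step 4: discover 5; path=4>6>3>5; order=4,6,3,5
step 5: discover 7; path=4>6>3>7; order=4,6,3,5,7
step 6: discover 2; path=4>6>3>7>2; order=4,6,3,5,7,2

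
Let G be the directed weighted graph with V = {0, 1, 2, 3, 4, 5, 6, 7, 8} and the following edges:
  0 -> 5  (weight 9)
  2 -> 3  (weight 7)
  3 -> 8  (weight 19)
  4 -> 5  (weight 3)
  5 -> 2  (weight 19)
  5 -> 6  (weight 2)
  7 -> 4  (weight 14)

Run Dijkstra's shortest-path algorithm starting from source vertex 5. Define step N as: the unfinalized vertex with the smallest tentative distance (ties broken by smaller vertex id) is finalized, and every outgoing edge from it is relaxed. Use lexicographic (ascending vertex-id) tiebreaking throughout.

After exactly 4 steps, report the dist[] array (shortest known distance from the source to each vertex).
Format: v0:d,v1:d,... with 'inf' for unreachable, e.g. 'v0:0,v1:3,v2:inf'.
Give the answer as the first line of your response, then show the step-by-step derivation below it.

v0:inf,v1:inf,v2:19,v3:26,v4:inf,v5:0,v6:2,v7:inf,v8:45

step 1: dist = v0:inf,v1:inf,v2:19,v3:inf,v4:inf,v5:0,v6:2,v7:inf,v8:inf
step 2: dist = v0:inf,v1:inf,v2:19,v3:inf,v4:inf,v5:0,v6:2,v7:inf,v8:inf
step 3: dist = v0:inf,v1:inf,v2:19,v3:26,v4:inf,v5:0,v6:2,v7:inf,v8:inf
step 4: dist = v0:inf,v1:inf,v2:19,v3:26,v4:inf,v5:0,v6:2,v7:inf,v8:45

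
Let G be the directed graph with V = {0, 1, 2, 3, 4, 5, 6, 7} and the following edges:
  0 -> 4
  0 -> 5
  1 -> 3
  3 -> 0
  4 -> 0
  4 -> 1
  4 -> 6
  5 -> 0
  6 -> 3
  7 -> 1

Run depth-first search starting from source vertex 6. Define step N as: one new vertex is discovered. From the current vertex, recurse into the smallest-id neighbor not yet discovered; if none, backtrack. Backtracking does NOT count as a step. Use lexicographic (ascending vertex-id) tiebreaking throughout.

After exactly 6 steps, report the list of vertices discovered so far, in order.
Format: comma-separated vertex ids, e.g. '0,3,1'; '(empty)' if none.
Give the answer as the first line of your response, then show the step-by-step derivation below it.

6,3,0,4,1,5

step 1: discover 6; path=6; order=6
step 2: discover 3; path=6>3; order=6,3
step 3: discover 0; path=6>3>0; order=6,3,0
step 4: discover 4; path=6>3>0>4; order=6,3,0,4
step 5: discover 1; path=6>3>0>4>1; order=6,3,0,4,1
step 6: discover 5; path=6>3>0>5; order=6,3,0,4,1,5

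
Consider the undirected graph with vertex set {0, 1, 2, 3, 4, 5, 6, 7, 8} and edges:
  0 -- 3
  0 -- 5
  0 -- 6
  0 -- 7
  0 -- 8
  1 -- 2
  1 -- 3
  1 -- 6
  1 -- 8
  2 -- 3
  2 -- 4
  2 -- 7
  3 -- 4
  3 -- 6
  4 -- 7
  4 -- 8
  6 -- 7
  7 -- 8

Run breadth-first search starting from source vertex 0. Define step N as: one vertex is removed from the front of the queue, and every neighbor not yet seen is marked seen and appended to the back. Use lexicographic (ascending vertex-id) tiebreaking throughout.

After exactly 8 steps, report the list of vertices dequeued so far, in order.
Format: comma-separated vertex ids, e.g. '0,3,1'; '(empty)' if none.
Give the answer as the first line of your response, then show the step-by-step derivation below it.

0,3,5,6,7,8,1,2

step 1: dequeue 0; queue=[3,5,6,7,8]; order=0
step 2: dequeue 3; queue=[5,6,7,8,1,2,4]; order=0,3
step 3: dequeue 5; queue=[6,7,8,1,2,4]; order=0,3,5
step 4: dequeue 6; queue=[7,8,1,2,4]; order=0,3,5,6
step 5: dequeue 7; queue=[8,1,2,4]; order=0,3,5,6,7
step 6: dequeue 8; queue=[1,2,4]; order=0,3,5,6,7,8
step 7: dequeue 1; queue=[2,4]; order=0,3,5,6,7,8,1
step 8: dequeue 2; queue=[4]; order=0,3,5,6,7,8,1,2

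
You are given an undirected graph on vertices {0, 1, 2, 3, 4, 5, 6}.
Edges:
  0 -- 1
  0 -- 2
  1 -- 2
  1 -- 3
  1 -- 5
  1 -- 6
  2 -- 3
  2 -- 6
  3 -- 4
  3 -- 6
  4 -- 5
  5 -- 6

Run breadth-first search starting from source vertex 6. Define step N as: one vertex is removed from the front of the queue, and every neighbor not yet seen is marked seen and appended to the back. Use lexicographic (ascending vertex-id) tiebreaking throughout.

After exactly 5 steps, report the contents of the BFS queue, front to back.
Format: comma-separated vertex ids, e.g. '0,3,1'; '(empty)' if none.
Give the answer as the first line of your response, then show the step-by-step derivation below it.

0,4

step 1: dequeue 6; queue=[1,2,3,5]; order=6
step 2: dequeue 1; queue=[2,3,5,0]; order=6,1
step 3: dequeue 2; queue=[3,5,0]; order=6,1,2
step 4: dequeue 3; queue=[5,0,4]; order=6,1,2,3
step 5: dequeue 5; queue=[0,4]; order=6,1,2,3,5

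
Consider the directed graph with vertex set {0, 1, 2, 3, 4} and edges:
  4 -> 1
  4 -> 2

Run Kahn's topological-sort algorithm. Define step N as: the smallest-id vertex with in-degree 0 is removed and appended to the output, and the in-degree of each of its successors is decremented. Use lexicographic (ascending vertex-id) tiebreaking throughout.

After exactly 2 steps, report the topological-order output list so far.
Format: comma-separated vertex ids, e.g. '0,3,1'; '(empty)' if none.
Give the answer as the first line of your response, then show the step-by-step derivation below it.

0,3

step 1: output 0; order=[0]; indeg=(0,1,1,0,0)
step 2: output 3; order=[0,3]; indeg=(0,1,1,0,0)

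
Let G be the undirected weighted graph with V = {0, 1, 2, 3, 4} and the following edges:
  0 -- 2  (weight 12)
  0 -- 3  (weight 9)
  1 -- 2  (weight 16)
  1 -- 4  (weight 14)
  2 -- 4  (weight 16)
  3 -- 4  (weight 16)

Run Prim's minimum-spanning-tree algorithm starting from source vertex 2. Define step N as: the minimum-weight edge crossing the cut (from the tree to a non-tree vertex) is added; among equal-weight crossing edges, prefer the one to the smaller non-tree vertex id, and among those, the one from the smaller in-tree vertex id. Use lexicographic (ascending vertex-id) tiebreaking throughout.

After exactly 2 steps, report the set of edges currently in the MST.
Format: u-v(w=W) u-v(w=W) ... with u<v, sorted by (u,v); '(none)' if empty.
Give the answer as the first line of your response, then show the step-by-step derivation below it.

0-2(w=12) 0-3(w=9)

step 1: add edge 0-2 (w=12); MST = {0-2(w=12)}
step 2: add edge 0-3 (w=9); MST = {0-2(w=12) 0-3(w=9)}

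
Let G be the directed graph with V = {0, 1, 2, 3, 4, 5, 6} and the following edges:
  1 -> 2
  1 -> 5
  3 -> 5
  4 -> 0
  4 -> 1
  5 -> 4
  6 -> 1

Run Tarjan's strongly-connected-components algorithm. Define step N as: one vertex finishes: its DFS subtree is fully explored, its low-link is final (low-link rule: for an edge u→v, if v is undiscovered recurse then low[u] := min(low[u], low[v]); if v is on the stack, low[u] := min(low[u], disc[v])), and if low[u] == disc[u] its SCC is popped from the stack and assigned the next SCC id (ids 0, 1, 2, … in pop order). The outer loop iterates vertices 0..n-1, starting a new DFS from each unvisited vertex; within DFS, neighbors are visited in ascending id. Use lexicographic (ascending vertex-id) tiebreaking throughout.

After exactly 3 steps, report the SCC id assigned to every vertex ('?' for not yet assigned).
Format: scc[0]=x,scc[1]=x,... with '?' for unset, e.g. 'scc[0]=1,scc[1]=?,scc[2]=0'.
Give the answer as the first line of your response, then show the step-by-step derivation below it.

scc[0]=0,scc[1]=?,scc[2]=1,scc[3]=?,scc[4]=?,scc[5]=?,scc[6]=?

step 1: low=(low[0]=0,low[1]=?,low[2]=?,low[3]=?,low[4]=?,low[5]=?,low[6]=?); scc=(scc[0]=0,scc[1]=?,scc[2]=?,scc[3]=?,scc[4]=?,scc[5]=?,scc[6]=?)
step 2: low=(low[0]=0,low[1]=1,low[2]=2,low[3]=?,low[4]=?,low[5]=?,low[6]=?); scc=(scc[0]=0,scc[1]=?,scc[2]=1,scc[3]=?,scc[4]=?,scc[5]=?,scc[6]=?)
step 3: low=(low[0]=0,low[1]=1,low[2]=2,low[3]=?,low[4]=1,low[5]=3,low[6]=?); scc=(scc[0]=0,scc[1]=?,scc[2]=1,scc[3]=?,scc[4]=?,scc[5]=?,scc[6]=?)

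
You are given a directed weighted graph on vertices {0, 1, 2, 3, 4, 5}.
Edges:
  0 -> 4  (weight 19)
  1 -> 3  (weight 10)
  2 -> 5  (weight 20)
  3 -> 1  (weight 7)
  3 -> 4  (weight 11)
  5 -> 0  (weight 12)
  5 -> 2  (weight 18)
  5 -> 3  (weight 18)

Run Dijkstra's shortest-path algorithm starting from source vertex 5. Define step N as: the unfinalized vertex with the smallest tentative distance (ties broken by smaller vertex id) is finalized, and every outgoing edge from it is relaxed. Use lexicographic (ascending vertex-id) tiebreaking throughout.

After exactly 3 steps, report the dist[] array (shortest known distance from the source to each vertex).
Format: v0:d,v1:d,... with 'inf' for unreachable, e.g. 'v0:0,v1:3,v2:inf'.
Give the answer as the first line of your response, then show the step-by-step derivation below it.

v0:12,v1:inf,v2:18,v3:18,v4:31,v5:0

step 1: dist = v0:12,v1:inf,v2:18,v3:18,v4:inf,v5:0
step 2: dist = v0:12,v1:inf,v2:18,v3:18,v4:31,v5:0
step 3: dist = v0:12,v1:inf,v2:18,v3:18,v4:31,v5:0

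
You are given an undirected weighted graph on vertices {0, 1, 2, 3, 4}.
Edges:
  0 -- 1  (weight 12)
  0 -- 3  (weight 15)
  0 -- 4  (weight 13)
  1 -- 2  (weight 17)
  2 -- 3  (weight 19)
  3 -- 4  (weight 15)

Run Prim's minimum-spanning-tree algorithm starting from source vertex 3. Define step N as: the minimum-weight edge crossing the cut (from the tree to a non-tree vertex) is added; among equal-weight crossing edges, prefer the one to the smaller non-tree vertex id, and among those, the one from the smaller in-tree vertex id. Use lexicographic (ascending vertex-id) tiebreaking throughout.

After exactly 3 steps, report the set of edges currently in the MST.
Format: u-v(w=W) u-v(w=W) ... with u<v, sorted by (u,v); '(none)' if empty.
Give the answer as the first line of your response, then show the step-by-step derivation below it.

0-1(w=12) 0-3(w=15) 0-4(w=13)

step 1: add edge 0-3 (w=15); MST = {0-3(w=15)}
step 2: add edge 0-1 (w=12); MST = {0-1(w=12) 0-3(w=15)}
step 3: add edge 0-4 (w=13); MST = {0-1(w=12) 0-3(w=15) 0-4(w=13)}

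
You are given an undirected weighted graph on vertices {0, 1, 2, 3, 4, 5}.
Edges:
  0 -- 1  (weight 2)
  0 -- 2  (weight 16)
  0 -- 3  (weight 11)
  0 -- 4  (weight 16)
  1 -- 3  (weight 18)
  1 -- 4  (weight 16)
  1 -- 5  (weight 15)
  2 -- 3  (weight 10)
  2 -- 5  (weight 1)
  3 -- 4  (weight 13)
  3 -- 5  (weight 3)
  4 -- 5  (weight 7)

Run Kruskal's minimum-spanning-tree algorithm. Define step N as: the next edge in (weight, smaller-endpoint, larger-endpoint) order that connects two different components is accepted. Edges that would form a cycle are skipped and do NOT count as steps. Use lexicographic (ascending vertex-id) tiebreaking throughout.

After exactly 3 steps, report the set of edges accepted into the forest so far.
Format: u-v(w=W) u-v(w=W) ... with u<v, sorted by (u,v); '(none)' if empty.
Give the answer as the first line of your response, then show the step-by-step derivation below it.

0-1(w=2) 2-5(w=1) 3-5(w=3)

step 1: add edge 2-5 (w=1); MST = {2-5(w=1)}
step 2: add edge 0-1 (w=2); MST = {0-1(w=2) 2-5(w=1)}
step 3: add edge 3-5 (w=3); MST = {0-1(w=2) 2-5(w=1) 3-5(w=3)}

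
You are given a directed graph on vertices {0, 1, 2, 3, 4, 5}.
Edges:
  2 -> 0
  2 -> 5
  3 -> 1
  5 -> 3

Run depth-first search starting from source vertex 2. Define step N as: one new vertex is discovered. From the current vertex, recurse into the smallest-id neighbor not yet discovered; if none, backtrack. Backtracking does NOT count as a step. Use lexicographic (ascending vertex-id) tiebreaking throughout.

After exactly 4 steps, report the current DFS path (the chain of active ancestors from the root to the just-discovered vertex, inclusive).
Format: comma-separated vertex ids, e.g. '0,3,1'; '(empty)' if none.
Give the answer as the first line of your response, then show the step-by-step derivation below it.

2,5,3

step 1: discover 2; path=2; order=2
step 2: discover 0; path=2>0; order=2,0
step 3: discover 5; path=2>5; order=2,0,5
step 4: discover 3; path=2>5>3; order=2,0,5,3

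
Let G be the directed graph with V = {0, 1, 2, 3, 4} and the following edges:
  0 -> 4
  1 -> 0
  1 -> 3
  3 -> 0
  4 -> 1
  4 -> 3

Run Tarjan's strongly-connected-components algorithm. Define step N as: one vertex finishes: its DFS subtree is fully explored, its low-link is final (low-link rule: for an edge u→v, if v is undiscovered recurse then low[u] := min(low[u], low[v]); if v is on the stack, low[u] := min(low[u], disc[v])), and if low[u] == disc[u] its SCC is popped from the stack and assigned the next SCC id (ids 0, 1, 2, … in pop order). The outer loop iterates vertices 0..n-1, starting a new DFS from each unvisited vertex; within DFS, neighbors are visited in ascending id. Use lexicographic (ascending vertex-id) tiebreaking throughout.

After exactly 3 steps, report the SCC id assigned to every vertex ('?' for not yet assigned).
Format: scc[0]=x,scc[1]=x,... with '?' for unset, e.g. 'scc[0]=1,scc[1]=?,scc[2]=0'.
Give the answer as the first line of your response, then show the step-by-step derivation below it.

scc[0]=?,scc[1]=?,scc[2]=?,scc[3]=?,scc[4]=?

step 1: low=(low[0]=0,low[1]=0,low[2]=?,low[3]=0,low[4]=1); scc=(scc[0]=?,scc[1]=?,scc[2]=?,scc[3]=?,scc[4]=?)
step 2: low=(low[0]=0,low[1]=0,low[2]=?,low[3]=0,low[4]=1); scc=(scc[0]=?,scc[1]=?,scc[2]=?,scc[3]=?,scc[4]=?)
step 3: low=(low[0]=0,low[1]=0,low[2]=?,low[3]=0,low[4]=0); scc=(scc[0]=?,scc[1]=?,scc[2]=?,scc[3]=?,scc[4]=?)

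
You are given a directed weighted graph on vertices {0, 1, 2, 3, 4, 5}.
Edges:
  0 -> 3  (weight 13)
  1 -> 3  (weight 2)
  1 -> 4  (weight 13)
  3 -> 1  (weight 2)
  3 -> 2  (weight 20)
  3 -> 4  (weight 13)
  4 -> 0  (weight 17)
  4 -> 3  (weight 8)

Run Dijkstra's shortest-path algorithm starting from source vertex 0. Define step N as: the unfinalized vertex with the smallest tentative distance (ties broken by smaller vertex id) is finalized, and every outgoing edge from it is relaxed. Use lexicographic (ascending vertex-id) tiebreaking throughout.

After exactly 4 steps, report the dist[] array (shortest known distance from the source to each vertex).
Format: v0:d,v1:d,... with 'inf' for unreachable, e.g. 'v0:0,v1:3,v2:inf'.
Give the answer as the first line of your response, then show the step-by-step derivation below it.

v0:0,v1:15,v2:33,v3:13,v4:26,v5:inf

step 1: dist = v0:0,v1:inf,v2:inf,v3:13,v4:inf,v5:inf
step 2: dist = v0:0,v1:15,v2:33,v3:13,v4:26,v5:inf
step 3: dist = v0:0,v1:15,v2:33,v3:13,v4:26,v5:inf
step 4: dist = v0:0,v1:15,v2:33,v3:13,v4:26,v5:inf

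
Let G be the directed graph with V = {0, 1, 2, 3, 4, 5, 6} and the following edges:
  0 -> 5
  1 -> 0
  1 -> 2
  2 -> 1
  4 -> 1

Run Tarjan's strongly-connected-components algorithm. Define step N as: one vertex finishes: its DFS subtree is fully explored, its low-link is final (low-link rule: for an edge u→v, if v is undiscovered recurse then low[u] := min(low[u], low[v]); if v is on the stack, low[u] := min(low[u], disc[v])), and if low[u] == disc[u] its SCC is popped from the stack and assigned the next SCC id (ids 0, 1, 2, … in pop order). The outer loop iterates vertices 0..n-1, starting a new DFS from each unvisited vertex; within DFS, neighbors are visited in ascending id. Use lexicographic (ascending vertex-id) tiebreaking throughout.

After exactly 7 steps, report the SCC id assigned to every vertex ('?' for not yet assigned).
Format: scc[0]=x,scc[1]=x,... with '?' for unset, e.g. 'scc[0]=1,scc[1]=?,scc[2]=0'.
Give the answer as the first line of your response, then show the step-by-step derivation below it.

scc[0]=1,scc[1]=2,scc[2]=2,scc[3]=3,scc[4]=4,scc[5]=0,scc[6]=5

step 1: low=(low[0]=0,low[1]=?,low[2]=?,low[3]=?,low[4]=?,low[5]=1,low[6]=?); scc=(scc[0]=?,scc[1]=?,scc[2]=?,scc[3]=?,scc[4]=?,scc[5]=0,scc[6]=?)
step 2: low=(low[0]=0,low[1]=?,low[2]=?,low[3]=?,low[4]=?,low[5]=1,low[6]=?); scc=(scc[0]=1,scc[1]=?,scc[2]=?,scc[3]=?,scc[4]=?,scc[5]=0,scc[6]=?)
step 3: low=(low[0]=0,low[1]=2,low[2]=2,low[3]=?,low[4]=?,low[5]=1,low[6]=?); scc=(scc[0]=1,scc[1]=?,scc[2]=?,scc[3]=?,scc[4]=?,scc[5]=0,scc[6]=?)
step 4: low=(low[0]=0,low[1]=2,low[2]=2,low[3]=?,low[4]=?,low[5]=1,low[6]=?); scc=(scc[0]=1,scc[1]=2,scc[2]=2,scc[3]=?,scc[4]=?,scc[5]=0,scc[6]=?)
step 5: low=(low[0]=0,low[1]=2,low[2]=2,low[3]=4,low[4]=?,low[5]=1,low[6]=?); scc=(scc[0]=1,scc[1]=2,scc[2]=2,scc[3]=3,scc[4]=?,scc[5]=0,scc[6]=?)
step 6: low=(low[0]=0,low[1]=2,low[2]=2,low[3]=4,low[4]=5,low[5]=1,low[6]=?); scc=(scc[0]=1,scc[1]=2,scc[2]=2,scc[3]=3,scc[4]=4,scc[5]=0,scc[6]=?)
step 7: low=(low[0]=0,low[1]=2,low[2]=2,low[3]=4,low[4]=5,low[5]=1,low[6]=6); scc=(scc[0]=1,scc[1]=2,scc[2]=2,scc[3]=3,scc[4]=4,scc[5]=0,scc[6]=5)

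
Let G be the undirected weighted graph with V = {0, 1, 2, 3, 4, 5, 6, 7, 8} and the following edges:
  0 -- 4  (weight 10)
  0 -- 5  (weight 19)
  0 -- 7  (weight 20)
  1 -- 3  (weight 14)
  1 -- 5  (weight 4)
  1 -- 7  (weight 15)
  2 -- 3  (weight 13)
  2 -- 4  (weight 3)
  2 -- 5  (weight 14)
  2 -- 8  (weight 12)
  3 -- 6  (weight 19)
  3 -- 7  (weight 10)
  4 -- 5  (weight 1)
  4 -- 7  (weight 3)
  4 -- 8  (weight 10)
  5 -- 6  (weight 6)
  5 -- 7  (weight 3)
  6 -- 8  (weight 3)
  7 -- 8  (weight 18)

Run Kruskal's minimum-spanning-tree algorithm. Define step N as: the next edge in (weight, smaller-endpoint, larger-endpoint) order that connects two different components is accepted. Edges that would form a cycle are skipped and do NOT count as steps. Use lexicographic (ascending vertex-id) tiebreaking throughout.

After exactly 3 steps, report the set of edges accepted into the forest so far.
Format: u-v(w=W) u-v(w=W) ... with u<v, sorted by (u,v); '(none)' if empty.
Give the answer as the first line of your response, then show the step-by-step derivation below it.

2-4(w=3) 4-5(w=1) 4-7(w=3)

step 1: add edge 4-5 (w=1); MST = {4-5(w=1)}
step 2: add edge 2-4 (w=3); MST = {2-4(w=3) 4-5(w=1)}
step 3: add edge 4-7 (w=3); MST = {2-4(w=3) 4-5(w=1) 4-7(w=3)}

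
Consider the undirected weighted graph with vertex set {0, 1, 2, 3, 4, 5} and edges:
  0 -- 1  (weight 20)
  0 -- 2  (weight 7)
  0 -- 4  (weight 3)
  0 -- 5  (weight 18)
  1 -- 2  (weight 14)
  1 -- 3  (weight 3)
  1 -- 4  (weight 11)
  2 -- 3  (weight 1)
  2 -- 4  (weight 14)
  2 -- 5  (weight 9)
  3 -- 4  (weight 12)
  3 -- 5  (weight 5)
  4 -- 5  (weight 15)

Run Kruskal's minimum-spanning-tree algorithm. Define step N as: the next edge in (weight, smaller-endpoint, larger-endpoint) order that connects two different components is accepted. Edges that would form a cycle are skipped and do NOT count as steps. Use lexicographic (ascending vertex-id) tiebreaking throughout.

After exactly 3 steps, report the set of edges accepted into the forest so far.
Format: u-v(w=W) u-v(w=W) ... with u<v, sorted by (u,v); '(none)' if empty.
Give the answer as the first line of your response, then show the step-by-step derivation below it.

0-4(w=3) 1-3(w=3) 2-3(w=1)

step 1: add edge 2-3 (w=1); MST = {2-3(w=1)}
step 2: add edge 0-4 (w=3); MST = {0-4(w=3) 2-3(w=1)}
step 3: add edge 1-3 (w=3); MST = {0-4(w=3) 1-3(w=3) 2-3(w=1)}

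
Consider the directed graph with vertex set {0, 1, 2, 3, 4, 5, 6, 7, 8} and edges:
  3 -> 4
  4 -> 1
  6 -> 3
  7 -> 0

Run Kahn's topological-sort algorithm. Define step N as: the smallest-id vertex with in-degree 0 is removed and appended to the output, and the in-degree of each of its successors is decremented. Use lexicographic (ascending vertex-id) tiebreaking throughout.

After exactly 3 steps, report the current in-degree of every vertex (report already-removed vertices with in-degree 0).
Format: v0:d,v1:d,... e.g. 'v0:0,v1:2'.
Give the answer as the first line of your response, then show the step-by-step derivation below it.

v0:1,v1:1,v2:0,v3:0,v4:1,v5:0,v6:0,v7:0,v8:0

step 1: output 2; order=[2]; indeg=(1,1,0,1,1,0,0,0,0)
step 2: output 5; order=[2,5]; indeg=(1,1,0,1,1,0,0,0,0)
step 3: output 6; order=[2,5,6]; indeg=(1,1,0,0,1,0,0,0,0)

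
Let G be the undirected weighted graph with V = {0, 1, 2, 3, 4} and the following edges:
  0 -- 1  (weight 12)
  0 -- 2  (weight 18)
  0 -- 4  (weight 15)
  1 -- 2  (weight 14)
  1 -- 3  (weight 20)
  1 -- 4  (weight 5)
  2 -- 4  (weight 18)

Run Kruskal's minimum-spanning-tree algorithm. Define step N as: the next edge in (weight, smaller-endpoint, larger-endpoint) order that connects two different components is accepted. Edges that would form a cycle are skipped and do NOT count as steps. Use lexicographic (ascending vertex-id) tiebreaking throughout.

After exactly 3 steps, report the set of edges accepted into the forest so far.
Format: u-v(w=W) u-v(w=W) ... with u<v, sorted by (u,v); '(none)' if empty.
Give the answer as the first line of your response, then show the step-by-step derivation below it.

0-1(w=12) 1-2(w=14) 1-4(w=5)

step 1: add edge 1-4 (w=5); MST = {1-4(w=5)}
step 2: add edge 0-1 (w=12); MST = {0-1(w=12) 1-4(w=5)}
step 3: add edge 1-2 (w=14); MST = {0-1(w=12) 1-2(w=14) 1-4(w=5)}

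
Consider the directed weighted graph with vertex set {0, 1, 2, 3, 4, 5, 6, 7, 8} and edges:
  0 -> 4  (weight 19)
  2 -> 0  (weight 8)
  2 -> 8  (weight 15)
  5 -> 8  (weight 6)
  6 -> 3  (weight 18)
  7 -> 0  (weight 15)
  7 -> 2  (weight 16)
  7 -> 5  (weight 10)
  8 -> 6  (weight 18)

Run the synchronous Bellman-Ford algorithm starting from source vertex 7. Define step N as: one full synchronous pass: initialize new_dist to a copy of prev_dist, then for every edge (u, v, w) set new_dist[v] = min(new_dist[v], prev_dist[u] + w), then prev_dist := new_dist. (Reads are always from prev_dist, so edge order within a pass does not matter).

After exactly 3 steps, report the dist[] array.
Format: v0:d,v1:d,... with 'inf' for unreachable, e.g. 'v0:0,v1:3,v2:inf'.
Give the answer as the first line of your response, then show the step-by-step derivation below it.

v0:15,v1:inf,v2:16,v3:inf,v4:34,v5:10,v6:34,v7:0,v8:16

step 1: dist = v0:15,v1:inf,v2:16,v3:inf,v4:inf,v5:10,v6:inf,v7:0,v8:inf
step 2: dist = v0:15,v1:inf,v2:16,v3:inf,v4:34,v5:10,v6:inf,v7:0,v8:16
step 3: dist = v0:15,v1:inf,v2:16,v3:inf,v4:34,v5:10,v6:34,v7:0,v8:16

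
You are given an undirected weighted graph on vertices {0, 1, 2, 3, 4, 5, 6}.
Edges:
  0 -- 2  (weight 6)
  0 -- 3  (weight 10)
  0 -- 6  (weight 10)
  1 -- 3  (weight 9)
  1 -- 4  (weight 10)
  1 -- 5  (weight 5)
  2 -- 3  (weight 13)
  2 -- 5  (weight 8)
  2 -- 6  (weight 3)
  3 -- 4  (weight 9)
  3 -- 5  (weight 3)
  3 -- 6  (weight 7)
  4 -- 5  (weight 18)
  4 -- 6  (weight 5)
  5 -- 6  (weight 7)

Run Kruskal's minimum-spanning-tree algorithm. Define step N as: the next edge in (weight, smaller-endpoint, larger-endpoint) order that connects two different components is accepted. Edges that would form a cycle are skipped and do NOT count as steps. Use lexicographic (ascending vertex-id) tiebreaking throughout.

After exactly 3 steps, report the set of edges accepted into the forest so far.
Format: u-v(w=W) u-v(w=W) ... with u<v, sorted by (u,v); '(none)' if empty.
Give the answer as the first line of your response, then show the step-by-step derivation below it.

1-5(w=5) 2-6(w=3) 3-5(w=3)

step 1: add edge 2-6 (w=3); MST = {2-6(w=3)}
step 2: add edge 3-5 (w=3); MST = {2-6(w=3) 3-5(w=3)}
step 3: add edge 1-5 (w=5); MST = {1-5(w=5) 2-6(w=3) 3-5(w=3)}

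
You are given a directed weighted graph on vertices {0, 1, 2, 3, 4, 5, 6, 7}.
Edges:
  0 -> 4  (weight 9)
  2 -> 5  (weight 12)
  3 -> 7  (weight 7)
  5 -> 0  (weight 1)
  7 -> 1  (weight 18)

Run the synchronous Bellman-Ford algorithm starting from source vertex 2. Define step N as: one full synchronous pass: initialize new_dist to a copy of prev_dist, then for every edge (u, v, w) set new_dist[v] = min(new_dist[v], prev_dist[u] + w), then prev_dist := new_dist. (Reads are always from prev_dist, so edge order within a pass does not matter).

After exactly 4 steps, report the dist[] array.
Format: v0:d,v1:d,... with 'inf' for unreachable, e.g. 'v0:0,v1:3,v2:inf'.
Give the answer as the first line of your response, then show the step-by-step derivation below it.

v0:13,v1:inf,v2:0,v3:inf,v4:22,v5:12,v6:inf,v7:inf

step 1: dist = v0:inf,v1:inf,v2:0,v3:inf,v4:inf,v5:12,v6:inf,v7:inf
step 2: dist = v0:13,v1:inf,v2:0,v3:inf,v4:inf,v5:12,v6:inf,v7:inf
step 3: dist = v0:13,v1:inf,v2:0,v3:inf,v4:22,v5:12,v6:inf,v7:inf
step 4: dist = v0:13,v1:inf,v2:0,v3:inf,v4:22,v5:12,v6:inf,v7:inf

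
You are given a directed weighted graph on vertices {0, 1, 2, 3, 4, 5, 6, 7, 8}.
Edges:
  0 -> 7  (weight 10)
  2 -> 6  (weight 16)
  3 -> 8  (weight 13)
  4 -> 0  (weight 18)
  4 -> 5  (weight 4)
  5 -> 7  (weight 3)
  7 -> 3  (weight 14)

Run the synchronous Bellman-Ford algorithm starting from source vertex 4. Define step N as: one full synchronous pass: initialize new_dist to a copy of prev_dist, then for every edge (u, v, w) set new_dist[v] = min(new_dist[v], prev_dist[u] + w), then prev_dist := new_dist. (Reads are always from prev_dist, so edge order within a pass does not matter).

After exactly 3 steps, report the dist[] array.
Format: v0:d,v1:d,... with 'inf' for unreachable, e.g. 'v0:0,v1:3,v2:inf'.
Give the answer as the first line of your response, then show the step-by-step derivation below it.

v0:18,v1:inf,v2:inf,v3:21,v4:0,v5:4,v6:inf,v7:7,v8:inf

step 1: dist = v0:18,v1:inf,v2:inf,v3:inf,v4:0,v5:4,v6:inf,v7:inf,v8:inf
step 2: dist = v0:18,v1:inf,v2:inf,v3:inf,v4:0,v5:4,v6:inf,v7:7,v8:inf
step 3: dist = v0:18,v1:inf,v2:inf,v3:21,v4:0,v5:4,v6:inf,v7:7,v8:inf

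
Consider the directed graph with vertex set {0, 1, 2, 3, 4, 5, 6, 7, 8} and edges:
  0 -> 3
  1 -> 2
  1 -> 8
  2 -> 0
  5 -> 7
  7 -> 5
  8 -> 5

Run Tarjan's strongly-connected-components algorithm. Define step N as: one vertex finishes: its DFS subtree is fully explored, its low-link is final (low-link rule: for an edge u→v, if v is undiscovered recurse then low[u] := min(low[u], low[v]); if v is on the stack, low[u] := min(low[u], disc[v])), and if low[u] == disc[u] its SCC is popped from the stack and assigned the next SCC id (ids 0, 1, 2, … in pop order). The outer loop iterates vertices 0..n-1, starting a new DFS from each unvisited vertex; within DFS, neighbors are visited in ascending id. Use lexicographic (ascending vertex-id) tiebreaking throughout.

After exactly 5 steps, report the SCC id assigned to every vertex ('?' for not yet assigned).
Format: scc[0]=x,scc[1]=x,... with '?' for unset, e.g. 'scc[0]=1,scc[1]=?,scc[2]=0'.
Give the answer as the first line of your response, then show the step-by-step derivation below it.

scc[0]=1,scc[1]=?,scc[2]=2,scc[3]=0,scc[4]=?,scc[5]=3,scc[6]=?,scc[7]=3,scc[8]=?

step 1: low=(low[0]=0,low[1]=?,low[2]=?,low[3]=1,low[4]=?,low[5]=?,low[6]=?,low[7]=?,low[8]=?); scc=(scc[0]=?,scc[1]=?,scc[2]=?,scc[3]=0,scc[4]=?,scc[5]=?,scc[6]=?,scc[7]=?,scc[8]=?)
step 2: low=(low[0]=0,low[1]=?,low[2]=?,low[3]=1,low[4]=?,low[5]=?,low[6]=?,low[7]=?,low[8]=?); scc=(scc[0]=1,scc[1]=?,scc[2]=?,scc[3]=0,scc[4]=?,scc[5]=?,scc[6]=?,scc[7]=?,scc[8]=?)
step 3: low=(low[0]=0,low[1]=2,low[2]=3,low[3]=1,low[4]=?,low[5]=?,low[6]=?,low[7]=?,low[8]=?); scc=(scc[0]=1,scc[1]=?,scc[2]=2,scc[3]=0,scc[4]=?,scc[5]=?,scc[6]=?,scc[7]=?,scc[8]=?)
step 4: low=(low[0]=0,low[1]=2,low[2]=3,low[3]=1,low[4]=?,low[5]=5,low[6]=?,low[7]=5,low[8]=4); scc=(scc[0]=1,scc[1]=?,scc[2]=2,scc[3]=0,scc[4]=?,scc[5]=?,scc[6]=?,scc[7]=?,scc[8]=?)
step 5: low=(low[0]=0,low[1]=2,low[2]=3,low[3]=1,low[4]=?,low[5]=5,low[6]=?,low[7]=5,low[8]=4); scc=(scc[0]=1,scc[1]=?,scc[2]=2,scc[3]=0,scc[4]=?,scc[5]=3,scc[6]=?,scc[7]=3,scc[8]=?)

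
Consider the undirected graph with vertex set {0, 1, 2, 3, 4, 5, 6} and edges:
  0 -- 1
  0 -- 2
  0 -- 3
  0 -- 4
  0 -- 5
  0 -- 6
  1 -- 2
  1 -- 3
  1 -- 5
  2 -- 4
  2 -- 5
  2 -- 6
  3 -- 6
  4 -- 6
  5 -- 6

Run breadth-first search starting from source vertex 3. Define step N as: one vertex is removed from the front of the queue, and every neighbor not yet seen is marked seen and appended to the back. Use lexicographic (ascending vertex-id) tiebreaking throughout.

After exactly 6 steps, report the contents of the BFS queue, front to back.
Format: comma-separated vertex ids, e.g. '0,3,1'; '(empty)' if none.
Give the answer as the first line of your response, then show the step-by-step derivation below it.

5

step 1: dequeue 3; queue=[0,1,6]; order=3
step 2: dequeue 0; queue=[1,6,2,4,5]; order=3,0
step 3: dequeue 1; queue=[6,2,4,5]; order=3,0,1
step 4: dequeue 6; queue=[2,4,5]; order=3,0,1,6
step 5: dequeue 2; queue=[4,5]; order=3,0,1,6,2
step 6: dequeue 4; queue=[5]; order=3,0,1,6,2,4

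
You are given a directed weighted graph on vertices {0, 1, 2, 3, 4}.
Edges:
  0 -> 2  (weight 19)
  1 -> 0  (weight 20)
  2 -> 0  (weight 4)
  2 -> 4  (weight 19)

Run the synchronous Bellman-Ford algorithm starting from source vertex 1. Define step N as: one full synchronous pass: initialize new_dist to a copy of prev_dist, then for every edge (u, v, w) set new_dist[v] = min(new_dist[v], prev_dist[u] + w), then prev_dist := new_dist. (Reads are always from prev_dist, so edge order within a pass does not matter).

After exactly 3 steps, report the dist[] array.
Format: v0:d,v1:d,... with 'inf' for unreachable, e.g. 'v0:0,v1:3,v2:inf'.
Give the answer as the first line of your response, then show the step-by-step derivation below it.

v0:20,v1:0,v2:39,v3:inf,v4:58

step 1: dist = v0:20,v1:0,v2:inf,v3:inf,v4:inf
step 2: dist = v0:20,v1:0,v2:39,v3:inf,v4:inf
step 3: dist = v0:20,v1:0,v2:39,v3:inf,v4:58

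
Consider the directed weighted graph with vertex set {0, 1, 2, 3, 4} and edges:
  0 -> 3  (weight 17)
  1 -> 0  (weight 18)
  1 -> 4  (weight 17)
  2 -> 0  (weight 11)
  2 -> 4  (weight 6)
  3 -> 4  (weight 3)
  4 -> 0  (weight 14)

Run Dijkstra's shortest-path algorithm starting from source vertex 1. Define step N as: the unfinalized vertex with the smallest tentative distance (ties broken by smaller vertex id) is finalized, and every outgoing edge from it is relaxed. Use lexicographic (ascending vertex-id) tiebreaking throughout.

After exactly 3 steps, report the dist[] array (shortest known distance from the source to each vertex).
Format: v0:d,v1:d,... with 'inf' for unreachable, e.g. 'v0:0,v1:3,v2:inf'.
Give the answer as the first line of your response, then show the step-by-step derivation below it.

v0:18,v1:0,v2:inf,v3:35,v4:17

step 1: dist = v0:18,v1:0,v2:inf,v3:inf,v4:17
step 2: dist = v0:18,v1:0,v2:inf,v3:inf,v4:17
step 3: dist = v0:18,v1:0,v2:inf,v3:35,v4:17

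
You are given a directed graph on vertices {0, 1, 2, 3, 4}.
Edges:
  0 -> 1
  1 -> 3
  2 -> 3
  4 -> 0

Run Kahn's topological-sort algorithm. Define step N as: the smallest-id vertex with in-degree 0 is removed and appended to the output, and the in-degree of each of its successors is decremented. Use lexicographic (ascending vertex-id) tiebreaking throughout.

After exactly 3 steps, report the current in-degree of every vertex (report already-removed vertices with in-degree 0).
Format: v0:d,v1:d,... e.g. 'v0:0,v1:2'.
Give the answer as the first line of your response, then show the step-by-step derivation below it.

v0:0,v1:0,v2:0,v3:1,v4:0

step 1: output 2; order=[2]; indeg=(1,1,0,1,0)
step 2: output 4; order=[2,4]; indeg=(0,1,0,1,0)
step 3: output 0; order=[2,4,0]; indeg=(0,0,0,1,0)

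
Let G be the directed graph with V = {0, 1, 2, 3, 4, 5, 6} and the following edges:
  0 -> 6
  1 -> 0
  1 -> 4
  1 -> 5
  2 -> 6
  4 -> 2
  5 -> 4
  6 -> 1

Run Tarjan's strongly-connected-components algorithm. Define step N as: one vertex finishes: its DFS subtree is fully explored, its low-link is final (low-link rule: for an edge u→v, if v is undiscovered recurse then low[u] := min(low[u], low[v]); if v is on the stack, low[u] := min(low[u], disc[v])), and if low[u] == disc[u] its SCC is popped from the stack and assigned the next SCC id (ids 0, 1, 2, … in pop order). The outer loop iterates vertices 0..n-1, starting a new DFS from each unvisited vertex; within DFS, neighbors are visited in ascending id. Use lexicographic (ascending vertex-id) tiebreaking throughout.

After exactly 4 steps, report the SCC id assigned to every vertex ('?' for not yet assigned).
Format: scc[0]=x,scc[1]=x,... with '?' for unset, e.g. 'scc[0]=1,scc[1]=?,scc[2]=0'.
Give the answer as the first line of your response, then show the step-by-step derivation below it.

scc[0]=?,scc[1]=?,scc[2]=?,scc[3]=?,scc[4]=?,scc[5]=?,scc[6]=?

step 1: low=(low[0]=0,low[1]=0,low[2]=1,low[3]=?,low[4]=3,low[5]=?,low[6]=1); scc=(scc[0]=?,scc[1]=?,scc[2]=?,scc[3]=?,scc[4]=?,scc[5]=?,scc[6]=?)
step 2: low=(low[0]=0,low[1]=0,low[2]=1,low[3]=?,low[4]=1,low[5]=?,low[6]=1); scc=(scc[0]=?,scc[1]=?,scc[2]=?,scc[3]=?,scc[4]=?,scc[5]=?,scc[6]=?)
step 3: low=(low[0]=0,low[1]=0,low[2]=1,low[3]=?,low[4]=1,low[5]=3,low[6]=1); scc=(scc[0]=?,scc[1]=?,scc[2]=?,scc[3]=?,scc[4]=?,scc[5]=?,scc[6]=?)
step 4: low=(low[0]=0,low[1]=0,low[2]=1,low[3]=?,low[4]=1,low[5]=3,low[6]=1); scc=(scc[0]=?,scc[1]=?,scc[2]=?,scc[3]=?,scc[4]=?,scc[5]=?,scc[6]=?)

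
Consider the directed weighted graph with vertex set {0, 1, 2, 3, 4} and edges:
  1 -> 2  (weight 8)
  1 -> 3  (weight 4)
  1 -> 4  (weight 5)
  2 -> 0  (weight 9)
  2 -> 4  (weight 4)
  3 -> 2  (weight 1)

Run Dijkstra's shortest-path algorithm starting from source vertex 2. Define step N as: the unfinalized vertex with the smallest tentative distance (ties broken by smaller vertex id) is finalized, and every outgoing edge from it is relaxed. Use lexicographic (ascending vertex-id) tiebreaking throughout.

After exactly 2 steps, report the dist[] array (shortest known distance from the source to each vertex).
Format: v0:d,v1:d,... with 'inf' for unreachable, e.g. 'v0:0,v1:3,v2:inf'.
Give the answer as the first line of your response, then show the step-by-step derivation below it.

v0:9,v1:inf,v2:0,v3:inf,v4:4

step 1: dist = v0:9,v1:inf,v2:0,v3:inf,v4:4
step 2: dist = v0:9,v1:inf,v2:0,v3:inf,v4:4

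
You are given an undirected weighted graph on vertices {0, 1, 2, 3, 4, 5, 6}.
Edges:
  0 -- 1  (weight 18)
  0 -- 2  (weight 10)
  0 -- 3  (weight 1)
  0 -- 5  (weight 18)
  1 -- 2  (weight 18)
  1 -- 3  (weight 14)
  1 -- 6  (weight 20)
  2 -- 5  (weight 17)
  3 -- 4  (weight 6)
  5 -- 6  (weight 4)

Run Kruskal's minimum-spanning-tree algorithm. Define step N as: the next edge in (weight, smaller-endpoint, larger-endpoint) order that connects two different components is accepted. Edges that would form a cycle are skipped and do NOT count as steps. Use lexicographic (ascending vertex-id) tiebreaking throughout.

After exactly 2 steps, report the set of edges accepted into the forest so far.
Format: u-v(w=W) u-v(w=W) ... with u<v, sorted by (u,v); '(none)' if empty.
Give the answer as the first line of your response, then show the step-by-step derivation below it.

0-3(w=1) 5-6(w=4)

step 1: add edge 0-3 (w=1); MST = {0-3(w=1)}
step 2: add edge 5-6 (w=4); MST = {0-3(w=1) 5-6(w=4)}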